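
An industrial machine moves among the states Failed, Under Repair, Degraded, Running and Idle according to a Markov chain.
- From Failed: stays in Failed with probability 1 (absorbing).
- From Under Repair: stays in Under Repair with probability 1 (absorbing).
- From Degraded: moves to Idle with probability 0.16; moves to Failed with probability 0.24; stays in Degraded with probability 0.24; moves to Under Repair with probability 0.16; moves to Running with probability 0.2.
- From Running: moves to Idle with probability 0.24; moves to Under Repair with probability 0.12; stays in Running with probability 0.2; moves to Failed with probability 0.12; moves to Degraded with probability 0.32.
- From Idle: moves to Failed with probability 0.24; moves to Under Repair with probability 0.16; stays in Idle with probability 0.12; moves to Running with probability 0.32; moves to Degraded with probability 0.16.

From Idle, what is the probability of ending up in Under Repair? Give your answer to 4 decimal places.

0.4176

Let h(s) be the probability of absorption at Under Repair starting from transient state s. Then h(Under Repair) = 1 and h(Failed) = 0. By first-step analysis:
h(Degraded) = 0.24·0 + 0.16·1 + 0.24·h(Degraded) + 0.2·h(Running) + 0.16·h(Idle)
h(Running) = 0.12·0 + 0.12·1 + 0.32·h(Degraded) + 0.2·h(Running) + 0.24·h(Idle)
h(Idle) = 0.24·0 + 0.16·1 + 0.16·h(Degraded) + 0.32·h(Running) + 0.12·h(Idle)
Solving: h(Degraded) = 0.4145, h(Running) = 0.4411, h(Idle) = 0.4176.
Starting from Idle, the probability is 0.4176.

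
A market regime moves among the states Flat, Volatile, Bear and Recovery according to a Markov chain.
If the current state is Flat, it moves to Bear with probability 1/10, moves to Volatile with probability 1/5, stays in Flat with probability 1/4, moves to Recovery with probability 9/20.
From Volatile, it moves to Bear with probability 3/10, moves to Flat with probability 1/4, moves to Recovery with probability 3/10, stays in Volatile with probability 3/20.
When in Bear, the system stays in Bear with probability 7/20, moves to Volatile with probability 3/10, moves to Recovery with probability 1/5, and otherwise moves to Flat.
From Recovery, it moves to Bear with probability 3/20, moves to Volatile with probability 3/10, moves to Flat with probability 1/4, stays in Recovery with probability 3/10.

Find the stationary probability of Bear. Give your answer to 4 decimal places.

0.2184

Let the stationary distribution be π with π = πP and π_1 + π_2 + π_3 + π_4 = 1.
π_1 = 0.25·π_1 + 0.25·π_2 + 0.15·π_3 + 0.25·π_4
π_2 = 0.2·π_1 + 0.15·π_2 + 0.3·π_3 + 0.3·π_4
π_3 = 0.1·π_1 + 0.3·π_2 + 0.35·π_3 + 0.15·π_4
Solving with the normalization constraint gives π = (0.2282, 0.2410, 0.2184, 0.3124).
So the stationary probability of Bear is 0.2184.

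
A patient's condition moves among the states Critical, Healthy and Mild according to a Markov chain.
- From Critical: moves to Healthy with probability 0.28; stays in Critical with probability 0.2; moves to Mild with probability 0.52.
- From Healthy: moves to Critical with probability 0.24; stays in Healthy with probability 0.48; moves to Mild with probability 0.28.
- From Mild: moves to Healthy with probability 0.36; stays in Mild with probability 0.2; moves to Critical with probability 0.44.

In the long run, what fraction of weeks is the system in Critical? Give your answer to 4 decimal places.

0.2932

Let the stationary distribution be π with π = πP and π_1 + π_2 + π_3 = 1.
π_1 = 0.2·π_1 + 0.24·π_2 + 0.44·π_3
π_2 = 0.28·π_1 + 0.48·π_2 + 0.36·π_3
Solving with the normalization constraint gives π = (0.2932, 0.3824, 0.3244).
So the stationary probability of Critical is 0.2932.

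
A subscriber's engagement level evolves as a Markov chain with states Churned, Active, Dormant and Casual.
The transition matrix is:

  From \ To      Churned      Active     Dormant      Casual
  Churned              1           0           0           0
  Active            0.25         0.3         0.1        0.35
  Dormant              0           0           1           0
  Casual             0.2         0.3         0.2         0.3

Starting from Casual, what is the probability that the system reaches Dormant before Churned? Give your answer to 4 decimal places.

0.4416

Let h(s) be the probability of absorption at Dormant starting from transient state s. Then h(Dormant) = 1 and h(Churned) = 0. By first-step analysis:
h(Active) = 0.25·0 + 0.3·h(Active) + 0.1·1 + 0.35·h(Casual)
h(Casual) = 0.2·0 + 0.3·h(Active) + 0.2·1 + 0.3·h(Casual)
Solving: h(Active) = 0.3636, h(Casual) = 0.4416.
Starting from Casual, the probability is 0.4416.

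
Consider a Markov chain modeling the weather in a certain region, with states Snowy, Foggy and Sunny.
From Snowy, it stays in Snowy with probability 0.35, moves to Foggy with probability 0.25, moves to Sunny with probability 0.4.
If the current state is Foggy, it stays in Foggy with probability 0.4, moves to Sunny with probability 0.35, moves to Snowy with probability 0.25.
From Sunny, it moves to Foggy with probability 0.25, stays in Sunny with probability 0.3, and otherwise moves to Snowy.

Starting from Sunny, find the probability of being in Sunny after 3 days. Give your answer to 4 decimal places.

0.3499

Propagate the distribution vector 3 days from Sunny.
After 0 days: (0.0000, 0.0000, 1.0000)
After 1 day: (0.4500, 0.2500, 0.3000)
After 2 days: (0.3550, 0.2875, 0.3575)
After 3 days: (0.3570, 0.2931, 0.3499)
P(in Sunny after 3 days) = 0.3499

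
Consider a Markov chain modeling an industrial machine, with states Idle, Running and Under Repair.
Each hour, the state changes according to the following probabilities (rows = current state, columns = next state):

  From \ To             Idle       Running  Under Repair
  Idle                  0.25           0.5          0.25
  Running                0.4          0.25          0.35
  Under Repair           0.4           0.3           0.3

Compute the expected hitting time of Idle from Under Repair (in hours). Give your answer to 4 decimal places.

Let t(s) be the expected number of hours to first reach Idle from state s, with t(Idle) = 0. Conditioning on the first hour:
t(Running) = 1 + 0.25·t(Running) + 0.35·t(Under Repair)
t(Under Repair) = 1 + 0.3·t(Running) + 0.3·t(Under Repair)
Solving: t(Running) = 2.5000, t(Under Repair) = 2.5000.
Expected hours from Under Repair to Idle: 2.5000.

2.5000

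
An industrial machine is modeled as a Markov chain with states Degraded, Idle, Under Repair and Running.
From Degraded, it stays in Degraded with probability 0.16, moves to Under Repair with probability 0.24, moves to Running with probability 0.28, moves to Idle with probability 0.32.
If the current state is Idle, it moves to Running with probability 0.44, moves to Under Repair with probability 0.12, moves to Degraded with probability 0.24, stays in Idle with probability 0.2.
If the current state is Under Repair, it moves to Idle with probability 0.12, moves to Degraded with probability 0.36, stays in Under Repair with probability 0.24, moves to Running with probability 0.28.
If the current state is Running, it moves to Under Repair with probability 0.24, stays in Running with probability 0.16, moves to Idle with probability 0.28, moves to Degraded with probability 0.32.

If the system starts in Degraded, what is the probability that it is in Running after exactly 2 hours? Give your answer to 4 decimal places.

0.2976

Propagate the distribution vector 2 hours from Degraded.
After 0 hours: (1.0000, 0.0000, 0.0000, 0.0000)
After 1 hour: (0.1600, 0.3200, 0.2400, 0.2800)
After 2 hours: (0.2784, 0.2224, 0.2016, 0.2976)
P(in Running after 2 hours) = 0.2976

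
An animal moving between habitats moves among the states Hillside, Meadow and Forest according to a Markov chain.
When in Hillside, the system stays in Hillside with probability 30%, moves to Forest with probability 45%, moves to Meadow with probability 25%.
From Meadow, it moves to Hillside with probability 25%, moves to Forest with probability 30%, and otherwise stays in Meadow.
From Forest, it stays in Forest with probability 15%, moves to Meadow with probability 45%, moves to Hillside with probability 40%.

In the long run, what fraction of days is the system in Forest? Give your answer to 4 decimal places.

Let the stationary distribution be π with π = πP and π_1 + π_2 + π_3 = 1.
π_1 = 0.3·π_1 + 0.25·π_2 + 0.4·π_3
π_2 = 0.25·π_1 + 0.45·π_2 + 0.45·π_3
Solving with the normalization constraint gives π = (0.3107, 0.3879, 0.3014).
So the stationary probability of Forest is 0.3014.

0.3014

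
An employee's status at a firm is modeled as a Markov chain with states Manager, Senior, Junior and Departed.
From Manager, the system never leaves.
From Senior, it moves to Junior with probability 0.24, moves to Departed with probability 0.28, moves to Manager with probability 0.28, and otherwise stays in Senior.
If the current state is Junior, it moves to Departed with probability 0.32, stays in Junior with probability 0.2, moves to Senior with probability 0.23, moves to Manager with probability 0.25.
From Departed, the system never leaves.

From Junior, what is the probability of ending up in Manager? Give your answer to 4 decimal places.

Let h(s) be the probability of absorption at Manager starting from transient state s. Then h(Manager) = 1 and h(Departed) = 0. By first-step analysis:
h(Senior) = 0.28·1 + 0.2·h(Senior) + 0.24·h(Junior) + 0.28·0
h(Junior) = 0.25·1 + 0.23·h(Senior) + 0.2·h(Junior) + 0.32·0
Solving: h(Senior) = 0.4856, h(Junior) = 0.4521.
Starting from Junior, the probability is 0.4521.

0.4521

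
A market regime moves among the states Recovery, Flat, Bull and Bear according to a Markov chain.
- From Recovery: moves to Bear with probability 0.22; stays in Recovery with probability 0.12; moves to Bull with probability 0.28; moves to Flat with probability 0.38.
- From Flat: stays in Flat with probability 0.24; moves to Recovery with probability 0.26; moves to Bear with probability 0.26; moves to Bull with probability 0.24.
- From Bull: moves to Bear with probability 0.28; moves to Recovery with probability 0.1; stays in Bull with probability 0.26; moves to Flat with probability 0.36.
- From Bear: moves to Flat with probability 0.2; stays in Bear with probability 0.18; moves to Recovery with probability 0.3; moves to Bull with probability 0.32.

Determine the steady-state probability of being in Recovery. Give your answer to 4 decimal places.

0.1982

Let the stationary distribution be π with π = πP and π_1 + π_2 + π_3 + π_4 = 1.
π_1 = 0.12·π_1 + 0.26·π_2 + 0.1·π_3 + 0.3·π_4
π_2 = 0.38·π_1 + 0.24·π_2 + 0.36·π_3 + 0.2·π_4
π_3 = 0.28·π_1 + 0.24·π_2 + 0.26·π_3 + 0.32·π_4
Solving with the normalization constraint gives π = (0.1982, 0.2909, 0.2725, 0.2384).
So the stationary probability of Recovery is 0.1982.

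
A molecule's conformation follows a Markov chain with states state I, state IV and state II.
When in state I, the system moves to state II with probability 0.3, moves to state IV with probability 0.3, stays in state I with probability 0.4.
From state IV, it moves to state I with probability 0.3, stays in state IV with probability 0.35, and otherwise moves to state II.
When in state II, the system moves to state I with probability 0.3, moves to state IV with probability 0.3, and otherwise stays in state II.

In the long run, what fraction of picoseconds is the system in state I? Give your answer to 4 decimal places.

0.3333

Let the stationary distribution be π with π = πP and π_1 + π_2 + π_3 = 1.
π_1 = 0.4·π_1 + 0.3·π_2 + 0.3·π_3
π_2 = 0.3·π_1 + 0.35·π_2 + 0.3·π_3
Solving with the normalization constraint gives π = (0.3333, 0.3158, 0.3509).
So the stationary probability of state I is 0.3333.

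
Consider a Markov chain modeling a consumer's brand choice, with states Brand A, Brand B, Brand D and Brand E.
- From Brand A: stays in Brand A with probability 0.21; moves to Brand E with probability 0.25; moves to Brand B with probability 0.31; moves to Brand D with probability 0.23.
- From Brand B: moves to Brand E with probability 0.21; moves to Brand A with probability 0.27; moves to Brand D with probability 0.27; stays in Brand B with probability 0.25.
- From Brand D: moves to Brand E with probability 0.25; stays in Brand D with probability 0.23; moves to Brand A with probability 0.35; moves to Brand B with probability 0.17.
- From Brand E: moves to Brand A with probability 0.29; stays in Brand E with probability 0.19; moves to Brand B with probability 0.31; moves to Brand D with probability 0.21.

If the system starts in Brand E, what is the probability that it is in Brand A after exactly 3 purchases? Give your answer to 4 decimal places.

0.2772

Propagate the distribution vector 3 purchases from Brand E.
After 0 purchases: (0.0000, 0.0000, 0.0000, 1.0000)
After 1 purchase: (0.2900, 0.3100, 0.2100, 0.1900)
After 2 purchases: (0.2732, 0.2620, 0.2386, 0.2262)
After 3 purchases: (0.2772, 0.2609, 0.2360, 0.2259)
P(in Brand A after 3 purchases) = 0.2772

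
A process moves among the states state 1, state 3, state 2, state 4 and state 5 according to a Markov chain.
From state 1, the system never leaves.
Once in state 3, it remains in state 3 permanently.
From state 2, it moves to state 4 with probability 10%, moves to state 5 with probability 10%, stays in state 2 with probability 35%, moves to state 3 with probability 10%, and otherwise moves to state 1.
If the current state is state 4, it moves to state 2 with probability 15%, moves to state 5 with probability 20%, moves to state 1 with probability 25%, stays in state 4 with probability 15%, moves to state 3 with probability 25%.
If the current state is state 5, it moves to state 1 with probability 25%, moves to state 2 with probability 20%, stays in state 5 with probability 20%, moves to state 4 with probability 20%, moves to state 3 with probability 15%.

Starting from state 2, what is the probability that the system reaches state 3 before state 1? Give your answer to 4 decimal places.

Let h(s) be the probability of absorption at state 3 starting from transient state s. Then h(state 3) = 1 and h(state 1) = 0. By first-step analysis:
h(state 2) = 0.35·0 + 0.1·1 + 0.35·h(state 2) + 0.1·h(state 4) + 0.1·h(state 5)
h(state 4) = 0.25·0 + 0.25·1 + 0.15·h(state 2) + 0.15·h(state 4) + 0.2·h(state 5)
h(state 5) = 0.25·0 + 0.15·1 + 0.2·h(state 2) + 0.2·h(state 4) + 0.2·h(state 5)
Solving: h(state 2) = 0.2757, h(state 4) = 0.4283, h(state 5) = 0.3635.
Starting from state 2, the probability is 0.2757.

0.2757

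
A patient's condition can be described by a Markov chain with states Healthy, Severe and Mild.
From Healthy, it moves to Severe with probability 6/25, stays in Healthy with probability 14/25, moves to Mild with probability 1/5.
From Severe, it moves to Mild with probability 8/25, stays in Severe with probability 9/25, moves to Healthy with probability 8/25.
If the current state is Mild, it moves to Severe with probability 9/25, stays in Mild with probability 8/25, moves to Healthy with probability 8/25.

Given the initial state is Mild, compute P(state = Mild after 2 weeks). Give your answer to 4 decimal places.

Sum over the intermediate state after 1 week:
P = P(Mild→Healthy)·P(Healthy→Mild) + P(Mild→Severe)·P(Severe→Mild) + P(Mild→Mild)·P(Mild→Mild)
  = 0.32×0.2 + 0.36×0.32 + 0.32×0.32
  = 0.0640 + 0.1152 + 0.1024 = 0.2816

0.2816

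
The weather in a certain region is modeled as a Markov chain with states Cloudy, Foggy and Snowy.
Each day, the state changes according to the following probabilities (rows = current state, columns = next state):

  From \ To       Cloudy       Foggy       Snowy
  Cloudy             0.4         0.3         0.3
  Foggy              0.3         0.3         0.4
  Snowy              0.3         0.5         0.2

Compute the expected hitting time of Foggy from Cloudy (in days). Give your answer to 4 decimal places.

Let t(s) be the expected number of days to first reach Foggy from state s, with t(Foggy) = 0. Conditioning on the first day:
t(Cloudy) = 1 + 0.4·t(Cloudy) + 0.3·t(Snowy)
t(Snowy) = 1 + 0.3·t(Cloudy) + 0.2·t(Snowy)
Solving: t(Cloudy) = 2.8205, t(Snowy) = 2.3077.
Expected days from Cloudy to Foggy: 2.8205.

2.8205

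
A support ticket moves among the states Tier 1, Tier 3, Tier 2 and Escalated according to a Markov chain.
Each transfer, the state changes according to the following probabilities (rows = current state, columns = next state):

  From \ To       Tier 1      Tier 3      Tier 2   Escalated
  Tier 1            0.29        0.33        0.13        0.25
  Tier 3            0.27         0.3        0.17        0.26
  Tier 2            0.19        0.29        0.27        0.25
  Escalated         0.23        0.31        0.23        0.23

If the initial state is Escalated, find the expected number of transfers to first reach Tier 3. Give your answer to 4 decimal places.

Let t(s) be the expected number of transfers to first reach Tier 3 from state s, with t(Tier 3) = 0. Conditioning on the first transfer:
t(Tier 1) = 1 + 0.29·t(Tier 1) + 0.13·t(Tier 2) + 0.25·t(Escalated)
t(Tier 2) = 1 + 0.19·t(Tier 1) + 0.27·t(Tier 2) + 0.25·t(Escalated)
t(Escalated) = 1 + 0.23·t(Tier 1) + 0.23·t(Tier 2) + 0.23·t(Escalated)
Solving: t(Tier 1) = 3.1455, t(Tier 2) = 3.2918, t(Escalated) = 3.2215.
Expected transfers from Escalated to Tier 3: 3.2215.

3.2215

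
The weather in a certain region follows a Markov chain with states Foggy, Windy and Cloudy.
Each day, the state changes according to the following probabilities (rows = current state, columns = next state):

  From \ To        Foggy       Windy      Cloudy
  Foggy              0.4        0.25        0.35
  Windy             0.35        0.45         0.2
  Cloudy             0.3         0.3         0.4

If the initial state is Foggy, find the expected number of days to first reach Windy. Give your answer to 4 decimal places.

3.7255

Let t(s) be the expected number of days to first reach Windy from state s, with t(Windy) = 0. Conditioning on the first day:
t(Foggy) = 1 + 0.4·t(Foggy) + 0.35·t(Cloudy)
t(Cloudy) = 1 + 0.3·t(Foggy) + 0.4·t(Cloudy)
Solving: t(Foggy) = 3.7255, t(Cloudy) = 3.5294.
Expected days from Foggy to Windy: 3.7255.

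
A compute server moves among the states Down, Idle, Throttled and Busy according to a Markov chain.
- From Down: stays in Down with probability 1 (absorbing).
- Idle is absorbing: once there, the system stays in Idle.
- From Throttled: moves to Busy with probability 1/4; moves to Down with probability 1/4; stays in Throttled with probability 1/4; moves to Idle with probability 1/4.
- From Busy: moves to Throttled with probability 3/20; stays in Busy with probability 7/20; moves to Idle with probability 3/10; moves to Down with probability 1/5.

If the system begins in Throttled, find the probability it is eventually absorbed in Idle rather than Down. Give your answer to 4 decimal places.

0.5278

Let h(s) be the probability of absorption at Idle starting from transient state s. Then h(Idle) = 1 and h(Down) = 0. By first-step analysis:
h(Throttled) = 0.25·0 + 0.25·1 + 0.25·h(Throttled) + 0.25·h(Busy)
h(Busy) = 0.2·0 + 0.3·1 + 0.15·h(Throttled) + 0.35·h(Busy)
Solving: h(Throttled) = 0.5278, h(Busy) = 0.5833.
Starting from Throttled, the probability is 0.5278.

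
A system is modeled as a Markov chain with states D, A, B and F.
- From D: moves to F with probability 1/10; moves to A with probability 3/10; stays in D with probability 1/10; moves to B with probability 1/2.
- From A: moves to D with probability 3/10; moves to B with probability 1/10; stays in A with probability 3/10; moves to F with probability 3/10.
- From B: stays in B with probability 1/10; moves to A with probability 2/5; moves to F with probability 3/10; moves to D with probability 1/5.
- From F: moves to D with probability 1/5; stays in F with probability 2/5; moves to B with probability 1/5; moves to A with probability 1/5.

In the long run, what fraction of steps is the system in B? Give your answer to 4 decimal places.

Let the stationary distribution be π with π = πP and π_1 + π_2 + π_3 + π_4 = 1.
π_1 = 0.1·π_1 + 0.3·π_2 + 0.2·π_3 + 0.2·π_4
π_2 = 0.3·π_1 + 0.3·π_2 + 0.4·π_3 + 0.2·π_4
π_3 = 0.5·π_1 + 0.1·π_2 + 0.1·π_3 + 0.2·π_4
Solving with the normalization constraint gives π = (0.2084, 0.2925, 0.2121, 0.2870).
So the stationary probability of B is 0.2121.

0.2121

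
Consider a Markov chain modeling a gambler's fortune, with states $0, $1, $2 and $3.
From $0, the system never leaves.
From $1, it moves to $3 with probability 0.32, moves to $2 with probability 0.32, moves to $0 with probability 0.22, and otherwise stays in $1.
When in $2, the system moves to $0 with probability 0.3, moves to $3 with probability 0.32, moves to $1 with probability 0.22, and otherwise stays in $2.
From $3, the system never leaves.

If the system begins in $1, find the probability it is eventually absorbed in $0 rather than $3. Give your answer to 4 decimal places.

0.4307

Let h(s) be the probability of absorption at $0 starting from transient state s. Then h($0) = 1 and h($3) = 0. By first-step analysis:
h($1) = 0.22·1 + 0.14·h($1) + 0.32·h($2) + 0.32·0
h($2) = 0.3·1 + 0.22·h($1) + 0.16·h($2) + 0.32·0
Solving: h($1) = 0.4307, h($2) = 0.4699.
Starting from $1, the probability is 0.4307.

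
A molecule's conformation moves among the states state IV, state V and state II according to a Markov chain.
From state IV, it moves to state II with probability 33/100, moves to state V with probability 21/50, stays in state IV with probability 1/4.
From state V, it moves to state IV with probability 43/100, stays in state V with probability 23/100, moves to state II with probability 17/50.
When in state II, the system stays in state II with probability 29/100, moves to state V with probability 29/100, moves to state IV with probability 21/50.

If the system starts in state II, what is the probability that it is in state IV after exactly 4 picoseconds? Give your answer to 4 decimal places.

Propagate the distribution vector 4 picoseconds from state II.
After 0 picoseconds: (0.0000, 0.0000, 1.0000)
After 1 picosecond: (0.4200, 0.2900, 0.2900)
After 2 picoseconds: (0.3515, 0.3272, 0.3213)
After 3 picoseconds: (0.3635, 0.3161, 0.3204)
After 4 picoseconds: (0.3614, 0.3183, 0.3203)
P(in state IV after 4 picoseconds) = 0.3614

0.3614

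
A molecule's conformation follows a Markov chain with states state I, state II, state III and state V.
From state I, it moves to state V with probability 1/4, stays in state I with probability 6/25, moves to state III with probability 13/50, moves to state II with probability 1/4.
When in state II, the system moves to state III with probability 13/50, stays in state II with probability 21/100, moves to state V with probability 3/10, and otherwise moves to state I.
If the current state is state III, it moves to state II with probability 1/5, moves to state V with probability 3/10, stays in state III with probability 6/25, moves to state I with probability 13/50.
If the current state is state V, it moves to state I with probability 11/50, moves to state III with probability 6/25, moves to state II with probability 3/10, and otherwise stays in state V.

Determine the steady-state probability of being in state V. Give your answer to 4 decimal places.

0.2718

Let the stationary distribution be π with π = πP and π_1 + π_2 + π_3 + π_4 = 1.
π_1 = 0.24·π_1 + 0.23·π_2 + 0.26·π_3 + 0.22·π_4
π_2 = 0.25·π_1 + 0.21·π_2 + 0.2·π_3 + 0.3·π_4
π_3 = 0.26·π_1 + 0.26·π_2 + 0.24·π_3 + 0.24·π_4
Solving with the normalization constraint gives π = (0.2371, 0.2415, 0.2496, 0.2718).
So the stationary probability of state V is 0.2718.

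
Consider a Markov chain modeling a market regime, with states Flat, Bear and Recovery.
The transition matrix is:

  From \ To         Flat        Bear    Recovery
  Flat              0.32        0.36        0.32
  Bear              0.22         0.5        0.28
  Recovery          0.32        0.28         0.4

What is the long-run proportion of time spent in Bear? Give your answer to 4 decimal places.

0.3878

Let the stationary distribution be π with π = πP and π_1 + π_2 + π_3 = 1.
π_1 = 0.32·π_1 + 0.22·π_2 + 0.32·π_3
π_2 = 0.36·π_1 + 0.5·π_2 + 0.28·π_3
Solving with the normalization constraint gives π = (0.2812, 0.3878, 0.3310).
So the stationary probability of Bear is 0.3878.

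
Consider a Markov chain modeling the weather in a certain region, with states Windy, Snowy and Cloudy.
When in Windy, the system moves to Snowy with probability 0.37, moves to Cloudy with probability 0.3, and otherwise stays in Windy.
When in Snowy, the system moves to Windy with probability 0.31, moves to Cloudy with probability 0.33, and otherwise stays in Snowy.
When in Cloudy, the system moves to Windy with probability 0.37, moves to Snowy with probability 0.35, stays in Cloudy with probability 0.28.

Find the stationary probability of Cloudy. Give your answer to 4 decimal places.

0.3047

Let the stationary distribution be π with π = πP and π_1 + π_2 + π_3 = 1.
π_1 = 0.33·π_1 + 0.31·π_2 + 0.37·π_3
π_2 = 0.37·π_1 + 0.36·π_2 + 0.35·π_3
Solving with the normalization constraint gives π = (0.3350, 0.3603, 0.3047).
So the stationary probability of Cloudy is 0.3047.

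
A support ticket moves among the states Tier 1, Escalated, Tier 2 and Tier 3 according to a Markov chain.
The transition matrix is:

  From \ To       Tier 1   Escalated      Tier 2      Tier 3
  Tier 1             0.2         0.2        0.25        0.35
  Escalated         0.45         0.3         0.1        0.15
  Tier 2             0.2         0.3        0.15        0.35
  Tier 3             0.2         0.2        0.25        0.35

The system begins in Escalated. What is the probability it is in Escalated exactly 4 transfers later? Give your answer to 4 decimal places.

Propagate the distribution vector 4 transfers from Escalated.
After 0 transfers: (0.0000, 1.0000, 0.0000, 0.0000)
After 1 transfer: (0.4500, 0.3000, 0.1000, 0.1500)
After 2 transfers: (0.2750, 0.2400, 0.1950, 0.2900)
After 3 transfers: (0.2600, 0.2435, 0.1945, 0.3020)
After 4 transfers: (0.2609, 0.2438, 0.1940, 0.3013)
P(in Escalated after 4 transfers) = 0.2438

0.2438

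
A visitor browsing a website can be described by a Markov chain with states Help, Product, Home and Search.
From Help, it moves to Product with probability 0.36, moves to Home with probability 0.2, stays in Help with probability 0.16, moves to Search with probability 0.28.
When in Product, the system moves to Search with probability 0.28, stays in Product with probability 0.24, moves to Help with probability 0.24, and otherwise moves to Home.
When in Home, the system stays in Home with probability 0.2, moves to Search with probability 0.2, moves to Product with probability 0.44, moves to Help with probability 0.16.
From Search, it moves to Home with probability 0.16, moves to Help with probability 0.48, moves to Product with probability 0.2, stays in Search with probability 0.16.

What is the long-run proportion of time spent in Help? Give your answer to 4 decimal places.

Let the stationary distribution be π with π = πP and π_1 + π_2 + π_3 + π_4 = 1.
π_1 = 0.16·π_1 + 0.24·π_2 + 0.16·π_3 + 0.48·π_4
π_2 = 0.36·π_1 + 0.24·π_2 + 0.44·π_3 + 0.2·π_4
π_3 = 0.2·π_1 + 0.24·π_2 + 0.2·π_3 + 0.16·π_4
Solving with the normalization constraint gives π = (0.2595, 0.3023, 0.2027, 0.2355).
So the stationary probability of Help is 0.2595.

0.2595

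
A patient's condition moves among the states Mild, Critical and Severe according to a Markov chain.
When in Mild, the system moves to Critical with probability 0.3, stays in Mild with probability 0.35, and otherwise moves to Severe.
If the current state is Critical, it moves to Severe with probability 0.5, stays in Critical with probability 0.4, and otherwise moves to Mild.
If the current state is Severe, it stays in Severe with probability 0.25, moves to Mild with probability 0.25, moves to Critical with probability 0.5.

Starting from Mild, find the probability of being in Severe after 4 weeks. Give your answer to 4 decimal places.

Propagate the distribution vector 4 weeks from Mild.
After 0 weeks: (1.0000, 0.0000, 0.0000)
After 1 week: (0.3500, 0.3000, 0.3500)
After 2 weeks: (0.2400, 0.4000, 0.3600)
After 3 weeks: (0.2140, 0.4120, 0.3740)
After 4 weeks: (0.2096, 0.4160, 0.3744)
P(in Severe after 4 weeks) = 0.3744

0.3744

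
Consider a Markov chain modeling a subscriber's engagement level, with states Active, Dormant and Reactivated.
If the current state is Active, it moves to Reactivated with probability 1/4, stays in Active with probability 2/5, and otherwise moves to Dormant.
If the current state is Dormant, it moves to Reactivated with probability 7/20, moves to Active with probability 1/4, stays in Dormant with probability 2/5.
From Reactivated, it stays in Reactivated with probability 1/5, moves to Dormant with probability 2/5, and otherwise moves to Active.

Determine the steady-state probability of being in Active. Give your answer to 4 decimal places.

0.3426

Let the stationary distribution be π with π = πP and π_1 + π_2 + π_3 = 1.
π_1 = 0.4·π_1 + 0.25·π_2 + 0.4·π_3
π_2 = 0.35·π_1 + 0.4·π_2 + 0.4·π_3
Solving with the normalization constraint gives π = (0.3426, 0.3829, 0.2746).
So the stationary probability of Active is 0.3426.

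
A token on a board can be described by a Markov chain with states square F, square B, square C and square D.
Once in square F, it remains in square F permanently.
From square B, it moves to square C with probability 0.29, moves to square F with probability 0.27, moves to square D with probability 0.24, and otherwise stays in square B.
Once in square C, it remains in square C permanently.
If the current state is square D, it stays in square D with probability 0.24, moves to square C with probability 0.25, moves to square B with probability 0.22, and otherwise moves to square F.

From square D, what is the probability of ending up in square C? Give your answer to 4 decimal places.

Let h(s) be the probability of absorption at square C starting from transient state s. Then h(square C) = 1 and h(square F) = 0. By first-step analysis:
h(square B) = 0.27·0 + 0.2·h(square B) + 0.29·1 + 0.24·h(square D)
h(square D) = 0.29·0 + 0.22·h(square B) + 0.25·1 + 0.24·h(square D)
Solving: h(square B) = 0.5050, h(square D) = 0.4751.
Starting from square D, the probability is 0.4751.

0.4751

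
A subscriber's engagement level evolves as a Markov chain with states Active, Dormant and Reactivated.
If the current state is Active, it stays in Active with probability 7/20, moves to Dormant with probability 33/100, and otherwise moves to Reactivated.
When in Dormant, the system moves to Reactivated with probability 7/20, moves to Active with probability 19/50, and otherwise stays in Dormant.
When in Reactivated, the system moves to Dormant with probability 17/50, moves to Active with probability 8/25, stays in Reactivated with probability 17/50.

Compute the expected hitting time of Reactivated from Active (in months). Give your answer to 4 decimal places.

Let t(s) be the expected number of months to first reach Reactivated from state s, with t(Reactivated) = 0. Conditioning on the first month:
t(Active) = 1 + 0.35·t(Active) + 0.33·t(Dormant)
t(Dormant) = 1 + 0.38·t(Active) + 0.27·t(Dormant)
Solving: t(Active) = 3.0364, t(Dormant) = 2.9504.
Expected months from Active to Reactivated: 3.0364.

3.0364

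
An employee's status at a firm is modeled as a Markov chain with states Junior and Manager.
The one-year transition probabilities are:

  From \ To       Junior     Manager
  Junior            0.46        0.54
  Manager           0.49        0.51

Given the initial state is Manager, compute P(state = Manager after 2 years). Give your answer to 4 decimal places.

Sum over the intermediate state after 1 year:
P = P(Manager→Junior)·P(Junior→Manager) + P(Manager→Manager)·P(Manager→Manager)
  = 0.49×0.54 + 0.51×0.51
  = 0.2646 + 0.2601 = 0.5247

0.5247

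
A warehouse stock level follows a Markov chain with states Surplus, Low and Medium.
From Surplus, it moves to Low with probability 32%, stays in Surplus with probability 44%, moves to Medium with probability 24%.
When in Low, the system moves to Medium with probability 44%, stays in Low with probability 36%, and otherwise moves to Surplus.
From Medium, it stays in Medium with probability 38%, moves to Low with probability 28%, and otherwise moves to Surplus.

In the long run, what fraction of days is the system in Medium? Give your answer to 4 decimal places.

0.3532

Let the stationary distribution be π with π = πP and π_1 + π_2 + π_3 = 1.
π_1 = 0.44·π_1 + 0.2·π_2 + 0.34·π_3
π_2 = 0.32·π_1 + 0.36·π_2 + 0.28·π_3
Solving with the normalization constraint gives π = (0.3282, 0.3186, 0.3532).
So the stationary probability of Medium is 0.3532.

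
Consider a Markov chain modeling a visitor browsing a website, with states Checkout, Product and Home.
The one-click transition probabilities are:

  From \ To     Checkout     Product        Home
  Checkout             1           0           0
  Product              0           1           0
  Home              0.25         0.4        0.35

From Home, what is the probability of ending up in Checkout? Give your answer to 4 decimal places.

0.3846

Let h(s) be the probability of absorption at Checkout starting from transient state s. Then h(Checkout) = 1 and h(Product) = 0. By first-step analysis:
h(Home) = 0.25·1 + 0.4·0 + 0.35·h(Home)
Solving: h(Home) = 0.3846.
Starting from Home, the probability is 0.3846.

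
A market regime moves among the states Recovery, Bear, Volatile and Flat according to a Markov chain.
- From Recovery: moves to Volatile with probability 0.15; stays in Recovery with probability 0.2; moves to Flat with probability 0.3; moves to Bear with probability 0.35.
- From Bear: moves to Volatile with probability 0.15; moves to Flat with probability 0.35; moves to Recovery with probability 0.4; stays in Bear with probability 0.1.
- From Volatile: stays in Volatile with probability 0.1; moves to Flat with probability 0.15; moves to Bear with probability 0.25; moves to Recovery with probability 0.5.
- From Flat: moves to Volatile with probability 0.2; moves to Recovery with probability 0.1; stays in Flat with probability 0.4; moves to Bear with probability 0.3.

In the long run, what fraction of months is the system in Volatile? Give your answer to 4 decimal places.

Let the stationary distribution be π with π = πP and π_1 + π_2 + π_3 + π_4 = 1.
π_1 = 0.2·π_1 + 0.4·π_2 + 0.5·π_3 + 0.1·π_4
π_2 = 0.35·π_1 + 0.1·π_2 + 0.25·π_3 + 0.3·π_4
π_3 = 0.15·π_1 + 0.15·π_2 + 0.1·π_3 + 0.2·π_4
Solving with the normalization constraint gives π = (0.2662, 0.2545, 0.1581, 0.3211).
So the stationary probability of Volatile is 0.1581.

0.1581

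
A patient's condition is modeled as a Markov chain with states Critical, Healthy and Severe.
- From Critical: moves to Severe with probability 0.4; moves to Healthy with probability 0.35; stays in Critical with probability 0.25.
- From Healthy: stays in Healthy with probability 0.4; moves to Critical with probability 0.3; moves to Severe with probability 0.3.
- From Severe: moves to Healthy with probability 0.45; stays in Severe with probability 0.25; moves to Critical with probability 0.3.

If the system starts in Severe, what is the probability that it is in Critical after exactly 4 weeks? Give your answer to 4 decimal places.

0.2857

Propagate the distribution vector 4 weeks from Severe.
After 0 weeks: (0.0000, 0.0000, 1.0000)
After 1 week: (0.3000, 0.4500, 0.2500)
After 2 weeks: (0.2850, 0.3975, 0.3175)
After 3 weeks: (0.2858, 0.4016, 0.3126)
After 4 weeks: (0.2857, 0.4013, 0.3129)
P(in Critical after 4 weeks) = 0.2857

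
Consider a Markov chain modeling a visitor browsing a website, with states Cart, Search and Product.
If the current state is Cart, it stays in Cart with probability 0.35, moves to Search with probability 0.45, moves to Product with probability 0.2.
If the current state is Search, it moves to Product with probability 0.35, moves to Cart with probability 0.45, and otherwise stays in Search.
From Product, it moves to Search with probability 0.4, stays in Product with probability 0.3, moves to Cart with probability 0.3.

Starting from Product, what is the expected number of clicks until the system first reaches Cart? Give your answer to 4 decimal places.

Let t(s) be the expected number of clicks to first reach Cart from state s, with t(Cart) = 0. Conditioning on the first click:
t(Search) = 1 + 0.2·t(Search) + 0.35·t(Product)
t(Product) = 1 + 0.4·t(Search) + 0.3·t(Product)
Solving: t(Search) = 2.5000, t(Product) = 2.8571.
Expected clicks from Product to Cart: 2.8571.

2.8571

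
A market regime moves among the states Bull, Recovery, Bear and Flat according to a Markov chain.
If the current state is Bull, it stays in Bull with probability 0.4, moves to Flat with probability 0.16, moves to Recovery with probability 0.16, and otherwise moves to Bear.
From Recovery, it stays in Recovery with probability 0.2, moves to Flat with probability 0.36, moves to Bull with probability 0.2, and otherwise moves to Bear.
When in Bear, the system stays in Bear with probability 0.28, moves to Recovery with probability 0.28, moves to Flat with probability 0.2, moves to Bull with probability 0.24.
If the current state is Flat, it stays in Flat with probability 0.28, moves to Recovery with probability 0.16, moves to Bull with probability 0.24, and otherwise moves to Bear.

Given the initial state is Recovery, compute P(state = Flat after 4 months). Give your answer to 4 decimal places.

0.2407

Propagate the distribution vector 4 months from Recovery.
After 0 months: (0.0000, 1.0000, 0.0000, 0.0000)
After 1 month: (0.2000, 0.2000, 0.2400, 0.3600)
After 2 months: (0.2640, 0.1968, 0.2864, 0.2528)
After 3 months: (0.2744, 0.2022, 0.2822, 0.2412)
After 4 months: (0.2758, 0.2020, 0.2816, 0.2407)
P(in Flat after 4 months) = 0.2407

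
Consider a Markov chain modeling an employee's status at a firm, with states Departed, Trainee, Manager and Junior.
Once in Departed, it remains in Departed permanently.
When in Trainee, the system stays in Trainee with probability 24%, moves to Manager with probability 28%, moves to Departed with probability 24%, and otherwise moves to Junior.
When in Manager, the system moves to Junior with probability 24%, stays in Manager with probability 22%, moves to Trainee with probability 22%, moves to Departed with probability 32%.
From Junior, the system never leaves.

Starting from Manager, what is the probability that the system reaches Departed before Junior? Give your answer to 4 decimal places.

0.5572

Let h(s) be the probability of absorption at Departed starting from transient state s. Then h(Departed) = 1 and h(Junior) = 0. By first-step analysis:
h(Trainee) = 0.24·1 + 0.24·h(Trainee) + 0.28·h(Manager) + 0.24·0
h(Manager) = 0.32·1 + 0.22·h(Trainee) + 0.22·h(Manager) + 0.24·0
Solving: h(Trainee) = 0.5211, h(Manager) = 0.5572.
Starting from Manager, the probability is 0.5572.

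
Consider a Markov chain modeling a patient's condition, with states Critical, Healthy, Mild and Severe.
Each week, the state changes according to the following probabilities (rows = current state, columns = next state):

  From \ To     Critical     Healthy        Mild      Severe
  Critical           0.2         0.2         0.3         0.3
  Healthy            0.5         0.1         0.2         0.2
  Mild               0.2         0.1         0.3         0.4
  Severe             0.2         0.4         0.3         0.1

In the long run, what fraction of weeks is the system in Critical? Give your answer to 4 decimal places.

0.2609

Let the stationary distribution be π with π = πP and π_1 + π_2 + π_3 + π_4 = 1.
π_1 = 0.2·π_1 + 0.5·π_2 + 0.2·π_3 + 0.2·π_4
π_2 = 0.2·π_1 + 0.1·π_2 + 0.1·π_3 + 0.4·π_4
π_3 = 0.3·π_1 + 0.2·π_2 + 0.3·π_3 + 0.3·π_4
Solving with the normalization constraint gives π = (0.2609, 0.2030, 0.2797, 0.2564).
So the stationary probability of Critical is 0.2609.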